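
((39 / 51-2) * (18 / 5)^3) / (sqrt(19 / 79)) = -122472 * sqrt(1501) / 40375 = -117.52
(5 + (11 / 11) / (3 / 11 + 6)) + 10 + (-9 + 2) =563 / 69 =8.16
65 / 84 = 0.77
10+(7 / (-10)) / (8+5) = 1293 / 130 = 9.95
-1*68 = -68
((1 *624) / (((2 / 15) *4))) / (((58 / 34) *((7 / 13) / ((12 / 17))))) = 182520 / 203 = 899.11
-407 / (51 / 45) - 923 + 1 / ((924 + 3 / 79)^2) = -1282.12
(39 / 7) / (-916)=-39 / 6412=-0.01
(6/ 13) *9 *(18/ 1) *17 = 16524/ 13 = 1271.08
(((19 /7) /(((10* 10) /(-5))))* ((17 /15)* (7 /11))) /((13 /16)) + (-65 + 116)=50.88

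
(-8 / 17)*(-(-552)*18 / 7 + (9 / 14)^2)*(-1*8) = 4452624 / 833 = 5345.29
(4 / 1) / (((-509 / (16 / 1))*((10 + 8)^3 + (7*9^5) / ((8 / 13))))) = -512 / 2758838535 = -0.00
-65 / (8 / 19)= -154.38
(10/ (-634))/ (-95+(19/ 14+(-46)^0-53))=70/ 646363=0.00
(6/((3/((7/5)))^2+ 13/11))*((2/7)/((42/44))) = 121/389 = 0.31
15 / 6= 5 / 2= 2.50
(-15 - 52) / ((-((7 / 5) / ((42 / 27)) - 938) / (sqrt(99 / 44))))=-1005 / 9371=-0.11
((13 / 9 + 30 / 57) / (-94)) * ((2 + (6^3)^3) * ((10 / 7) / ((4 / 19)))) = -8490460565 / 5922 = -1433715.06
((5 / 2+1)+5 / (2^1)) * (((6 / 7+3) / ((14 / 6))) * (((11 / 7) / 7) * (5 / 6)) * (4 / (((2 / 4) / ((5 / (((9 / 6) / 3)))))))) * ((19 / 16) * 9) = 3809025 / 2401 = 1586.43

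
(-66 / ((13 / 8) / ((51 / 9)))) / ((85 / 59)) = -10384 / 65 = -159.75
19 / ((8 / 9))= 171 / 8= 21.38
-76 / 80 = -19 / 20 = -0.95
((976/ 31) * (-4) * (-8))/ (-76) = -7808/ 589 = -13.26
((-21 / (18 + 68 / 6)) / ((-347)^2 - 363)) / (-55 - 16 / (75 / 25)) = 189 / 1912092688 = 0.00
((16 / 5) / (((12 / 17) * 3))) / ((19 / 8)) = 544 / 855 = 0.64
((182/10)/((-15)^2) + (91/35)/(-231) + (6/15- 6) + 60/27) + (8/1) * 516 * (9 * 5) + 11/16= 257459727787/1386000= 185757.38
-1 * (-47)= 47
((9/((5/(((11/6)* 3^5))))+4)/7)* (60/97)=48354/679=71.21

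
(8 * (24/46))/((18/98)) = 1568/69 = 22.72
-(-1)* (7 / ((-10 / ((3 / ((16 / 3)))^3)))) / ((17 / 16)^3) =-5103 / 49130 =-0.10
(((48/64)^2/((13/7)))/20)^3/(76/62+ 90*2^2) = 7751457/806158532608000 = 0.00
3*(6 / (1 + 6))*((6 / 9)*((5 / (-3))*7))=-20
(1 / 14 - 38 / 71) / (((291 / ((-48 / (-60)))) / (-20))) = 3688 / 144627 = 0.03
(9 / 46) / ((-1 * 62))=-9 / 2852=-0.00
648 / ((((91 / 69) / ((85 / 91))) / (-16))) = -7343.11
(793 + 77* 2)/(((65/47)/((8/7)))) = 356072/455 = 782.58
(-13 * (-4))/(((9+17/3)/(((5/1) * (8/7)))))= 1560/77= 20.26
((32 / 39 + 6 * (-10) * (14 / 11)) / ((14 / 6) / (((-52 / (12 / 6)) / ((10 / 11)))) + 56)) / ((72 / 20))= -81020 / 215901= -0.38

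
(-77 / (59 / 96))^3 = -403911180288 / 205379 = -1966662.51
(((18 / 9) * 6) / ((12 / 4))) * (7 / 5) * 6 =168 / 5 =33.60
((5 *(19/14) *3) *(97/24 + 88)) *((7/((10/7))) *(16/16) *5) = 1468985/32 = 45905.78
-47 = -47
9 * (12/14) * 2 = 108/7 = 15.43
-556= -556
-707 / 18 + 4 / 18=-703 / 18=-39.06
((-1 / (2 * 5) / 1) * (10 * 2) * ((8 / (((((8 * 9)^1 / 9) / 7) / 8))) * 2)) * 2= -448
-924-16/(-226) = -104404/113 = -923.93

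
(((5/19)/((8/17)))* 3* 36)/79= 2295/3002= 0.76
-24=-24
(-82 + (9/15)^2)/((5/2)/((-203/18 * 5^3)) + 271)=-0.30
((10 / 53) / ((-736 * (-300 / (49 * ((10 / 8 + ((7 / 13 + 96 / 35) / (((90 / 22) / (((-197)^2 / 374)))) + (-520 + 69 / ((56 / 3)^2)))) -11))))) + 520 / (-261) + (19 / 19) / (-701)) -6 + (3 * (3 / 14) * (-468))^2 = 335756174683651873260673 / 3709725713680896000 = 90507.01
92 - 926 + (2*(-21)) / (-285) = -79216 / 95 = -833.85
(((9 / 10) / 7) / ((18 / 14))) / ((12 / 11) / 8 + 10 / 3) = 33 / 1145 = 0.03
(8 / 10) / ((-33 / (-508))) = 2032 / 165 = 12.32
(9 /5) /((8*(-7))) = -9 /280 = -0.03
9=9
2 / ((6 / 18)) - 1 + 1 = 6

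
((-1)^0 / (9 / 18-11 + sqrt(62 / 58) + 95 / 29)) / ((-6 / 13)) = 754 * sqrt(899) / 515895 + 157963 / 515895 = 0.35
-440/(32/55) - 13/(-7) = -21123/28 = -754.39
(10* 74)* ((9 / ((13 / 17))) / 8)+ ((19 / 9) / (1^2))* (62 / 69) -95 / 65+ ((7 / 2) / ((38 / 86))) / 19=3175205504 / 2914353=1089.51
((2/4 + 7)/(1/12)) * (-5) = -450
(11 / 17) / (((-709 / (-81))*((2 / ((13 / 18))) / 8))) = 2574 / 12053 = 0.21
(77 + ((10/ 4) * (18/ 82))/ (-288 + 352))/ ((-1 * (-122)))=0.63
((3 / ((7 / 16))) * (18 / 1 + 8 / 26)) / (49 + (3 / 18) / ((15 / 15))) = 9792 / 3835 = 2.55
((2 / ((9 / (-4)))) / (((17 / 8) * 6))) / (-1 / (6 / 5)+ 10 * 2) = -64 / 17595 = -0.00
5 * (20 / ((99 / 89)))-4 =8504 / 99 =85.90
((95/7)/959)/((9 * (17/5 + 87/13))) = 6175/39633552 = 0.00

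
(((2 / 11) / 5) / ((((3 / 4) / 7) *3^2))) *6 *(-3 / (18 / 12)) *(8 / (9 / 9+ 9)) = -896 / 2475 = -0.36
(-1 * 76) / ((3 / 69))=-1748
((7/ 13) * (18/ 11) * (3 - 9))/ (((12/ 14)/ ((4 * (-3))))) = 10584/ 143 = 74.01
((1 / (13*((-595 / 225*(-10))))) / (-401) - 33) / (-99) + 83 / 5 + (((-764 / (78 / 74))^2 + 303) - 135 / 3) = 525639.71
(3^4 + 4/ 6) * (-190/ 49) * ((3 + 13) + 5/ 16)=-41325/ 8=-5165.62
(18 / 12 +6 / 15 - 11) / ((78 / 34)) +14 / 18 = -287 / 90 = -3.19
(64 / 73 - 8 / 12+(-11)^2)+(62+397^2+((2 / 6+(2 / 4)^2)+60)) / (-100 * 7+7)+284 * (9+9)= 434105927 / 86724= 5005.60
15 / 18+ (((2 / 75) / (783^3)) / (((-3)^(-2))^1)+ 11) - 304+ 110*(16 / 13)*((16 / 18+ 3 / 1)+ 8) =137024119340377 / 104010548850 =1317.41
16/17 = 0.94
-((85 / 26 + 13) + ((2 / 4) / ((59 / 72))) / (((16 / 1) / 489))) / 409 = -107127 / 1254812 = -0.09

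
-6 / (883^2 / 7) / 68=-21 / 26509426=-0.00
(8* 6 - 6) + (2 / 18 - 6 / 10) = 1868 / 45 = 41.51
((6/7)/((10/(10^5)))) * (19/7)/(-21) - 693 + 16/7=-616915/343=-1798.59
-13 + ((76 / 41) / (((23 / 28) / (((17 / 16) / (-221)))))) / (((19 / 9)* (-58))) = -9243223 / 711022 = -13.00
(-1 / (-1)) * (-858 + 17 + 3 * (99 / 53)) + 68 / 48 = -530411 / 636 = -833.98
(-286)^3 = -23393656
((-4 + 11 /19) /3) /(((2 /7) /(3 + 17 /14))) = -3835 /228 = -16.82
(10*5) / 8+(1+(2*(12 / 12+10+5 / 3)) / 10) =587 / 60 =9.78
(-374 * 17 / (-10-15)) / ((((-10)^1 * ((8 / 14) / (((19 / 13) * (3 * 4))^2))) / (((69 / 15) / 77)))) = -86384412 / 105625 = -817.84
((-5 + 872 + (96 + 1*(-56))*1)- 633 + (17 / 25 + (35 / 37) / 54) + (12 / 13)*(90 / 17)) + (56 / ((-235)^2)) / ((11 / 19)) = 74994914811851 / 268235446050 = 279.59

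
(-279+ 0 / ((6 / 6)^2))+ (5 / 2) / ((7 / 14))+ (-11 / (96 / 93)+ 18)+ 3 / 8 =-8521 / 32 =-266.28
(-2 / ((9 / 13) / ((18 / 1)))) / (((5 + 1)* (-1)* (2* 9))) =13 / 27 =0.48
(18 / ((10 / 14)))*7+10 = 932 / 5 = 186.40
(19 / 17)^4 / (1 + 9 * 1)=130321 / 835210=0.16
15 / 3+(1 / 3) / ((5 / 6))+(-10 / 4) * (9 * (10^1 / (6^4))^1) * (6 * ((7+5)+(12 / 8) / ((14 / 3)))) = -8327 / 1120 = -7.43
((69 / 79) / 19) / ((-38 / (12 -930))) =31671 / 28519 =1.11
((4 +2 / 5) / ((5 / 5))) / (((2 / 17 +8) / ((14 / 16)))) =0.47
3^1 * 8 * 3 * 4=288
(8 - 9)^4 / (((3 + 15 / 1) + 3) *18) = 1 / 378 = 0.00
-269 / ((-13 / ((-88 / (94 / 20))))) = -236720 / 611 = -387.43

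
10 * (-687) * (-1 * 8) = 54960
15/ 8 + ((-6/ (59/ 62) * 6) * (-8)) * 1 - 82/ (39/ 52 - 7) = 3748141/ 11800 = 317.64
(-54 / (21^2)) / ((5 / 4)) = -24 / 245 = -0.10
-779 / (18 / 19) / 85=-14801 / 1530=-9.67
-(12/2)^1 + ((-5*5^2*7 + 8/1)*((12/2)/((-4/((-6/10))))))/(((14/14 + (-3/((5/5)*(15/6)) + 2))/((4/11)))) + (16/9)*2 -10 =-16838/99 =-170.08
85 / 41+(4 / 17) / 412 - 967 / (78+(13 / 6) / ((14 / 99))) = -1554800128 / 187589883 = -8.29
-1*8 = -8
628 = 628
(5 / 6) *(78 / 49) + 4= 261 / 49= 5.33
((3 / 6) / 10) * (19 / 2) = 0.48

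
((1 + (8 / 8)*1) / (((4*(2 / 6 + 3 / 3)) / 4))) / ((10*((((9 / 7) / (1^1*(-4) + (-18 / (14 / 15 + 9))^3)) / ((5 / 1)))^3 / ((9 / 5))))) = -15643.63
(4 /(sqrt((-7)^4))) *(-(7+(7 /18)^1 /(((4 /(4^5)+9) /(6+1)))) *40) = -23.84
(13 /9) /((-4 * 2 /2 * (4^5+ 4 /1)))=-13 /37008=-0.00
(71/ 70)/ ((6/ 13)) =923/ 420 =2.20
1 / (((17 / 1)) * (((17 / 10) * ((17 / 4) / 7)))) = 280 / 4913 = 0.06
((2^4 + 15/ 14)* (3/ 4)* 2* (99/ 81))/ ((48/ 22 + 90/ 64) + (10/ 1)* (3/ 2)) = 231352/ 137403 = 1.68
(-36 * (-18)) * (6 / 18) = 216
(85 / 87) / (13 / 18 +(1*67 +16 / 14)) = 3570 / 251633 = 0.01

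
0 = 0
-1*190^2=-36100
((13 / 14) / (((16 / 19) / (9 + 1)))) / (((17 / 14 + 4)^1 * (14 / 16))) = 1235 / 511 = 2.42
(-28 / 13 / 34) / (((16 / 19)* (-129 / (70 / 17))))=4655 / 1938612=0.00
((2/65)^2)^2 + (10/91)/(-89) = -13721282/11120939375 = -0.00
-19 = -19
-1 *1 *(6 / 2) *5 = -15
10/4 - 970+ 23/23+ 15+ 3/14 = -6659/7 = -951.29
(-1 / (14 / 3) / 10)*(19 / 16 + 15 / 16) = -51 / 1120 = -0.05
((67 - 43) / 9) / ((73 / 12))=32 / 73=0.44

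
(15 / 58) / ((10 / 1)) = 3 / 116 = 0.03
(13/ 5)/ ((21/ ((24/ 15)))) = 104/ 525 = 0.20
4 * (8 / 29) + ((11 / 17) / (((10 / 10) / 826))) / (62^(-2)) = 1012871480 / 493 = 2054506.04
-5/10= -1/2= -0.50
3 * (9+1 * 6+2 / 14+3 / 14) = 645 / 14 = 46.07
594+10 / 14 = 4163 / 7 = 594.71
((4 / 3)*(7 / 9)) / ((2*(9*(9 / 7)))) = 98 / 2187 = 0.04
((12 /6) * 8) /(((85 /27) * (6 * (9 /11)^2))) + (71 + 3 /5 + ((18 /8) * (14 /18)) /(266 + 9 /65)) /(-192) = 3023333999 /3387836160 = 0.89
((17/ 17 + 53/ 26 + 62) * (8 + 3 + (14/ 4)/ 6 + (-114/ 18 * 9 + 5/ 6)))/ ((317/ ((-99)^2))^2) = -28967893376895/ 10450856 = -2771820.16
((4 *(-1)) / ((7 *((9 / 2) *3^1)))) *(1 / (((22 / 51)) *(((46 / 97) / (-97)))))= 319906 / 15939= 20.07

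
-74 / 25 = -2.96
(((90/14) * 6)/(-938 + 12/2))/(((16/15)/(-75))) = 151875/52192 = 2.91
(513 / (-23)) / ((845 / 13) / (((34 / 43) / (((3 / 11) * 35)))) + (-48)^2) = -63954 / 8856311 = -0.01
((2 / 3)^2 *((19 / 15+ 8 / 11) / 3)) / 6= 658 / 13365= 0.05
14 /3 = 4.67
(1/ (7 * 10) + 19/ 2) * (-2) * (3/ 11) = -1998/ 385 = -5.19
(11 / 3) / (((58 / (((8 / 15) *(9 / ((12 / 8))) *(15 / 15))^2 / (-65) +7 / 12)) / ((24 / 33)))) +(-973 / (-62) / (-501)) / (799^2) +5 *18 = 252366996154394687 / 2803467926990250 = 90.02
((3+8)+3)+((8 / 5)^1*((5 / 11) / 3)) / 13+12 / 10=32644 / 2145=15.22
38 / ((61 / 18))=684 / 61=11.21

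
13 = 13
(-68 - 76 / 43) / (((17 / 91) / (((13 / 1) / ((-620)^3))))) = 3549 / 174217768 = 0.00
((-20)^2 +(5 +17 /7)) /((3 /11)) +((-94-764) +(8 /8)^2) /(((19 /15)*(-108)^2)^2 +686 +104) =171199893977923 /114598934814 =1493.90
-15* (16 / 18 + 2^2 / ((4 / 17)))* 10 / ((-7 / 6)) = 2300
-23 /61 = -0.38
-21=-21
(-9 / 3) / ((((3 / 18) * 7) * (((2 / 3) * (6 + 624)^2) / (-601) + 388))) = 5409 / 109942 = 0.05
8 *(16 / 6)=64 / 3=21.33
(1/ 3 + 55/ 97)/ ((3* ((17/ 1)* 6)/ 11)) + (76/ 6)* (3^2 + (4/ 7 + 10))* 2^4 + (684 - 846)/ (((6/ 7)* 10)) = 12303156301/ 3116610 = 3947.61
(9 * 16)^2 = 20736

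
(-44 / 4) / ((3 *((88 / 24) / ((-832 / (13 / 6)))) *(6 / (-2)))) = -128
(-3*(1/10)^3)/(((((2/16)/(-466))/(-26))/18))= -654264/125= -5234.11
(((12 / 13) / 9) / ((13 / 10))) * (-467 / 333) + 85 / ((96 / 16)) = 14.06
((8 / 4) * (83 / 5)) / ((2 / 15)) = 249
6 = 6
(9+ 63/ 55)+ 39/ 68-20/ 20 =36349/ 3740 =9.72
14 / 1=14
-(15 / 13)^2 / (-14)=225 / 2366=0.10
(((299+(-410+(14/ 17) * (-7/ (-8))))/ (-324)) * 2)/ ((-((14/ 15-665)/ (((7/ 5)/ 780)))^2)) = -7499/ 1507927367606400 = -0.00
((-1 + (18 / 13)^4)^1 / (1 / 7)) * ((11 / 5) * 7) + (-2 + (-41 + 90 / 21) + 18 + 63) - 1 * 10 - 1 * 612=-58237779 / 199927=-291.30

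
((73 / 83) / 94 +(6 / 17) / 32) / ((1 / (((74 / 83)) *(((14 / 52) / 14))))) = 800347 / 2289793376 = 0.00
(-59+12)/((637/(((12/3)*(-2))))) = 376/637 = 0.59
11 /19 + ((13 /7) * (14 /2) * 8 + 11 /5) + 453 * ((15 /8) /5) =210257 /760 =276.65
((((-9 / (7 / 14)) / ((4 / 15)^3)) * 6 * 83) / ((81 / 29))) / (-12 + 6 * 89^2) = -902625 / 253408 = -3.56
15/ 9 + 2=11/ 3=3.67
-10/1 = -10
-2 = -2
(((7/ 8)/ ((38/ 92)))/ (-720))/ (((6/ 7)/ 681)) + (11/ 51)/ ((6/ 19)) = -3078373/ 1860480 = -1.65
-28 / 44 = -7 / 11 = -0.64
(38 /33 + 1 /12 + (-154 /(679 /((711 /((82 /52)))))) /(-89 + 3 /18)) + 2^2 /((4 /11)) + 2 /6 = 98429497 /7174508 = 13.72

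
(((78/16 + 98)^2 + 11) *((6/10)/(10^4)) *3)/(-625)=-6102297/2000000000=-0.00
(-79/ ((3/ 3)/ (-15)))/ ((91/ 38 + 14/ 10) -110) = -225150/ 20179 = -11.16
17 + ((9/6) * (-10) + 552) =554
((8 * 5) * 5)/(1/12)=2400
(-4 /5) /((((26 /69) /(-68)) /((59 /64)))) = 69207 /520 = 133.09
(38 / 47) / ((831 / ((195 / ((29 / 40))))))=98800 / 377551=0.26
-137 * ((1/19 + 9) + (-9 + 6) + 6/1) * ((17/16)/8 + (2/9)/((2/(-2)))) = 147.63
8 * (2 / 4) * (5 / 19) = 20 / 19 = 1.05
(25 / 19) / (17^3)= 25 / 93347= 0.00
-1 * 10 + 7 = -3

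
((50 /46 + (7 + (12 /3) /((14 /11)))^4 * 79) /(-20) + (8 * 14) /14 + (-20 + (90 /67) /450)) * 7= -1547242209941 /5285630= -292726.17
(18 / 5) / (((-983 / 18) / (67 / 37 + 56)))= -693036 / 181855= -3.81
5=5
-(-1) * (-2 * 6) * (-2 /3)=8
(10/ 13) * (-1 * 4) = -40/ 13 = -3.08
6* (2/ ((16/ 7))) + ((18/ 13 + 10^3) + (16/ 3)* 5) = 161195/ 156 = 1033.30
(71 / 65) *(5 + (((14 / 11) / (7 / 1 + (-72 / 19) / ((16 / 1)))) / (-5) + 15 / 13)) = 79795764 / 11944075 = 6.68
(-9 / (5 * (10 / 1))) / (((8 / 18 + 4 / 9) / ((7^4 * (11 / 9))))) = -237699 / 400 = -594.25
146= 146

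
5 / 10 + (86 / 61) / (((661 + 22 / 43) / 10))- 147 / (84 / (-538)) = 326908714 / 347029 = 942.02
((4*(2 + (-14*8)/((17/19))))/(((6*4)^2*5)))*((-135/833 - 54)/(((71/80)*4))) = 5248611/2010862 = 2.61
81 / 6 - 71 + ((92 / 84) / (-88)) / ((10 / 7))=-151823 / 2640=-57.51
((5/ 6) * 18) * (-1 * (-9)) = 135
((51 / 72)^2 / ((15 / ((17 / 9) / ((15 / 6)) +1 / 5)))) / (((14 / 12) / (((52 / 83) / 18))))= 161551 / 169419600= 0.00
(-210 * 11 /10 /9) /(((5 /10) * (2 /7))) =-539 /3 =-179.67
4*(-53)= -212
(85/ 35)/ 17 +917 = 6420/ 7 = 917.14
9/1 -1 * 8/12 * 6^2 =-15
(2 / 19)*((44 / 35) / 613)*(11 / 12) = 242 / 1222935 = 0.00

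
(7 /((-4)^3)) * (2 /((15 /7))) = -49 /480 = -0.10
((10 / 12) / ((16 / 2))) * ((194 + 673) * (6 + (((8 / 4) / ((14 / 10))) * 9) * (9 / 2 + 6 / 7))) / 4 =5301705 / 3136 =1690.59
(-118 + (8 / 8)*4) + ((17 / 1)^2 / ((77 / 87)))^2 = 631494543 / 5929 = 106509.45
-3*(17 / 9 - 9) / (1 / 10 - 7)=-640 / 207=-3.09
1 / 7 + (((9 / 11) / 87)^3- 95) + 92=-649234991 / 227232313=-2.86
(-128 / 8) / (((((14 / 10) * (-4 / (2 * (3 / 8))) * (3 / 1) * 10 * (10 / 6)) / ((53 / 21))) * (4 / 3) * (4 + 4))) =159 / 15680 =0.01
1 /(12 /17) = 17 /12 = 1.42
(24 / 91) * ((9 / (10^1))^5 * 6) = 531441 / 568750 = 0.93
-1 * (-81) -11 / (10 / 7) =73.30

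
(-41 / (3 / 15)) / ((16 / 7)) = -1435 / 16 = -89.69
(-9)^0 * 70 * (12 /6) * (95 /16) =3325 /4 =831.25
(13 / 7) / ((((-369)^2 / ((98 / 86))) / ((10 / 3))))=910 / 17564769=0.00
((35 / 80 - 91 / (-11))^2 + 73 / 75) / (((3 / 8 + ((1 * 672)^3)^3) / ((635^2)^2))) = 1161012024772516075 / 2596988627634068570738603886624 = 0.00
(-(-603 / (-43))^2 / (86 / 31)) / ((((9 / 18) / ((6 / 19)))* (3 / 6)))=-135262548 / 1510633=-89.54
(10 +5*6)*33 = 1320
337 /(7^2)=337 /49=6.88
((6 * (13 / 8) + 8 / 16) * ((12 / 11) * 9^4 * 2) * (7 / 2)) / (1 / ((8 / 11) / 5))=74697.80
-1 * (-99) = 99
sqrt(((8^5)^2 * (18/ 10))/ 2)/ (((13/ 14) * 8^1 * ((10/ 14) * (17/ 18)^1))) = 6203.22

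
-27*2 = -54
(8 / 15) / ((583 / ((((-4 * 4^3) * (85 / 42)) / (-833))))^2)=655360 / 1079665225947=0.00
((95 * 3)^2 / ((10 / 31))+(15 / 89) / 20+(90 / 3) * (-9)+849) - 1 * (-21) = 89853513 / 356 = 252397.51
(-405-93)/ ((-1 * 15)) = 166/ 5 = 33.20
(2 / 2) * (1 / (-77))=-1 / 77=-0.01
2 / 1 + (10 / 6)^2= 43 / 9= 4.78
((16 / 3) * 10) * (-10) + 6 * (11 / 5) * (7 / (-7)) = -8198 / 15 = -546.53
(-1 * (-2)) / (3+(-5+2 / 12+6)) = 0.48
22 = 22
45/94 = 0.48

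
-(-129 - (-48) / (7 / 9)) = 471 / 7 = 67.29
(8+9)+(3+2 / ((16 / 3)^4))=655441 / 32768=20.00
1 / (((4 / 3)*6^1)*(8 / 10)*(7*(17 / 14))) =5 / 272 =0.02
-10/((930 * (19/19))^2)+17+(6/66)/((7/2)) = 113388313/6659730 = 17.03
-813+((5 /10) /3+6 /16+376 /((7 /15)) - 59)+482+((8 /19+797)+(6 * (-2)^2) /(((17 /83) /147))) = 1000553177 /54264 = 18438.62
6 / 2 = 3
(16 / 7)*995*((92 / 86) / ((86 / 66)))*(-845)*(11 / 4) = -56157043800 / 12943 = -4338796.55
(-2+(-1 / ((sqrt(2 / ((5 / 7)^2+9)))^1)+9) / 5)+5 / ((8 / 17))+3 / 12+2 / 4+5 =647 / 40- sqrt(233) / 35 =15.74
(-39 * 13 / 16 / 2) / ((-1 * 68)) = 507 / 2176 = 0.23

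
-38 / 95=-2 / 5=-0.40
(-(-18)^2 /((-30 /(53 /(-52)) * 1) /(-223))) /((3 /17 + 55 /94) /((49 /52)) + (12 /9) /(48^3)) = 518134291508736 /170595957935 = 3037.20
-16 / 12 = -4 / 3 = -1.33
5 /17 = 0.29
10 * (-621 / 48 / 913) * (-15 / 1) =2.13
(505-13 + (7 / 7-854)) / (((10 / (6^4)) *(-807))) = 77976 / 1345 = 57.97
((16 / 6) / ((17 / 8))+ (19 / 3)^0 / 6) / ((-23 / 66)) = -1595 / 391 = -4.08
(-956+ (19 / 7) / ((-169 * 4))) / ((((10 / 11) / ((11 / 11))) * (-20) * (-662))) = -49761921 / 626516800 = -0.08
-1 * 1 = -1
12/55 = 0.22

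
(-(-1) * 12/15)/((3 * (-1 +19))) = 2/135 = 0.01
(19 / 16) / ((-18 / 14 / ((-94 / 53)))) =6251 / 3816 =1.64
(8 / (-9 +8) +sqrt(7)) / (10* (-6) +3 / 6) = 16 / 119 - 2* sqrt(7) / 119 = 0.09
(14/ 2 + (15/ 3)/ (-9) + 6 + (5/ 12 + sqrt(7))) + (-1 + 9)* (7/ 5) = 26.71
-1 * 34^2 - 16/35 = -1156.46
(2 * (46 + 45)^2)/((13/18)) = 22932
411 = 411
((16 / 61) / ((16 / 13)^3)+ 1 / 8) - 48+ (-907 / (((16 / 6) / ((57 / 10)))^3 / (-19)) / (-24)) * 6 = -5262250157943 / 124928000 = -42122.26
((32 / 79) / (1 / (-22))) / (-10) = 352 / 395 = 0.89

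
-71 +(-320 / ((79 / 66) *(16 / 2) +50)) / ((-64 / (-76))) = -77.38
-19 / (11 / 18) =-342 / 11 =-31.09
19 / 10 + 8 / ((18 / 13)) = 691 / 90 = 7.68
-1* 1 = -1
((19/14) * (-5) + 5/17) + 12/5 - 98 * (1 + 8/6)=-830947/3570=-232.76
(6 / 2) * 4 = 12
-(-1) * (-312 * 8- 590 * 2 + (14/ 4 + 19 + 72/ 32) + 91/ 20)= -36467/ 10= -3646.70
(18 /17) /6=3 /17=0.18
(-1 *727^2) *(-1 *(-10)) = -5285290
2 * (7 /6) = 7 /3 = 2.33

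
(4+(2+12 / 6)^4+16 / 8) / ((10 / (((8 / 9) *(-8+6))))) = -2096 / 45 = -46.58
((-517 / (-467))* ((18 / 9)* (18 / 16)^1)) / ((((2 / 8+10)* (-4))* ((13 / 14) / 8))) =-0.52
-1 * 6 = -6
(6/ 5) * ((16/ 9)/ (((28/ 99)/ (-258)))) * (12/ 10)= -408672/ 175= -2335.27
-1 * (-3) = 3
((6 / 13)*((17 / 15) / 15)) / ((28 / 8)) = 68 / 6825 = 0.01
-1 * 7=-7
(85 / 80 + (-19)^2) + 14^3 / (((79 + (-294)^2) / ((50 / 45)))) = 902214319 / 2491632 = 362.10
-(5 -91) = 86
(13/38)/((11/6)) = 0.19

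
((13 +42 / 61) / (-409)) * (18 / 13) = -15030 / 324337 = -0.05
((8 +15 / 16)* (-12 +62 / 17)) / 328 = -10153 / 44608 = -0.23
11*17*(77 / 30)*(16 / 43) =178.59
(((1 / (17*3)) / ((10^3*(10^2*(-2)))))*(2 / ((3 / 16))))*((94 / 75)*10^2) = -188 / 1434375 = -0.00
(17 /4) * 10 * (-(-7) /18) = 595 /36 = 16.53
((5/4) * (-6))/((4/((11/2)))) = -165/16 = -10.31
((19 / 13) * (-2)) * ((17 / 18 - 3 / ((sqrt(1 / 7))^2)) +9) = 3781 / 117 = 32.32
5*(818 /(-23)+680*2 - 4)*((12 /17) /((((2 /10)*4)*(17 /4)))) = 9111000 /6647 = 1370.69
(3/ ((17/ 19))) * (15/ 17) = 855/ 289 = 2.96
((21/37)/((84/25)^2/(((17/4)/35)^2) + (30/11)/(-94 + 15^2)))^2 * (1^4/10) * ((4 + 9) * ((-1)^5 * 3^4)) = -1118556977762849625/19332667553237076382472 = -0.00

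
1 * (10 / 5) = 2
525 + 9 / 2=1059 / 2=529.50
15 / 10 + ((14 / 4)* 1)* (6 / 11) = 3.41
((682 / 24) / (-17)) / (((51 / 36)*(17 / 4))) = -1364 / 4913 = -0.28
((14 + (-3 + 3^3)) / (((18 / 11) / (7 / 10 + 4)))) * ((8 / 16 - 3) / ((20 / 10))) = -136.43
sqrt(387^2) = 387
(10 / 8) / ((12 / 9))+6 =111 / 16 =6.94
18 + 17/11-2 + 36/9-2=215/11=19.55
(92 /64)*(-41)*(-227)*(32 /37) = 428122 /37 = 11570.86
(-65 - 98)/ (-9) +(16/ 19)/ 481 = 1489801/ 82251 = 18.11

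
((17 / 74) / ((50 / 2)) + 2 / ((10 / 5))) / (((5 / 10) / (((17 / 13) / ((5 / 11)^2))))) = 3840419 / 300625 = 12.77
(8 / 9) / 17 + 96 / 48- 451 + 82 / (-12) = -139469 / 306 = -455.78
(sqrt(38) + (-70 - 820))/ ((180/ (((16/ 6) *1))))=-356/ 27 + 2 *sqrt(38)/ 135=-13.09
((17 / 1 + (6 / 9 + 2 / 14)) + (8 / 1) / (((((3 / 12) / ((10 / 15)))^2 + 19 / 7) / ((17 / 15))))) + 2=3086816 / 134295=22.99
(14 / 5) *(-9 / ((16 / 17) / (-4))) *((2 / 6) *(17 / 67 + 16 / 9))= 29155 / 402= 72.52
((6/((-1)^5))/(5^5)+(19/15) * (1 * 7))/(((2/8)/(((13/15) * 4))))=17286256/140625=122.92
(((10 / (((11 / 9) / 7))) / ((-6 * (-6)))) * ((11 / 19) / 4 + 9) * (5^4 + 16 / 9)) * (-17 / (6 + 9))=-466538905 / 45144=-10334.46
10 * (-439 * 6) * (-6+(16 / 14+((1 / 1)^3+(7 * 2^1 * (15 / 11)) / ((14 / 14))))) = -401257.40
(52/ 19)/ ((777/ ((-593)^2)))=18285748/ 14763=1238.62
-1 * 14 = -14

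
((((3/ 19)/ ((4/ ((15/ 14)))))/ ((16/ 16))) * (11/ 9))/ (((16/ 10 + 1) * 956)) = 0.00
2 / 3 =0.67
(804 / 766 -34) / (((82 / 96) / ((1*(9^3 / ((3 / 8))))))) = -1177597440 / 15703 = -74991.88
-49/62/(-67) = 49/4154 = 0.01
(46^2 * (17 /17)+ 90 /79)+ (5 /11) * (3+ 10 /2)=1842954 /869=2120.78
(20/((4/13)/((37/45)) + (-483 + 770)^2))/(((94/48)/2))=461760/1862124443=0.00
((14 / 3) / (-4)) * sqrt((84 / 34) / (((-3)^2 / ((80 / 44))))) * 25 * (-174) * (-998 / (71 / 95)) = -962321500 * sqrt(39270) / 39831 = -4787727.56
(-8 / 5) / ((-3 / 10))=16 / 3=5.33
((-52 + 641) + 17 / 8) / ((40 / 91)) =430339 / 320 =1344.81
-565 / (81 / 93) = -17515 / 27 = -648.70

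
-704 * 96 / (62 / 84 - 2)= 2838528 / 53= 53557.13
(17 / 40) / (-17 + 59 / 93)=-1581 / 60880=-0.03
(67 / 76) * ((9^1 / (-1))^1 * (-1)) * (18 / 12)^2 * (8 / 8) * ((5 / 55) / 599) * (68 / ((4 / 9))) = 830331 / 2003056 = 0.41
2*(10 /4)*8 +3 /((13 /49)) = 667 /13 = 51.31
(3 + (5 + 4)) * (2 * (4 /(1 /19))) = 1824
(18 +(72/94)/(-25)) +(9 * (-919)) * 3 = -29134161/1175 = -24795.03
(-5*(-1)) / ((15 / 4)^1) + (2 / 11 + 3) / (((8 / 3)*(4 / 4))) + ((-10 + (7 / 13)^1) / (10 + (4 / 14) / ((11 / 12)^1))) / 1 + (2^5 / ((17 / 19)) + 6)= 1004645495 / 23162568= 43.37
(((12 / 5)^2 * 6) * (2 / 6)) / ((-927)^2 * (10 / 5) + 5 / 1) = 288 / 42966575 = 0.00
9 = 9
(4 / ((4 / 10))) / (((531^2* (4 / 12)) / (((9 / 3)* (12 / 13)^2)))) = 160 / 588289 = 0.00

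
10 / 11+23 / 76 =1013 / 836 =1.21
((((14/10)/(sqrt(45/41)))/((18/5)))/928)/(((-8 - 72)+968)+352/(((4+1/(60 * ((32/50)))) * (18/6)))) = 5411 * sqrt(205)/177635013120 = 0.00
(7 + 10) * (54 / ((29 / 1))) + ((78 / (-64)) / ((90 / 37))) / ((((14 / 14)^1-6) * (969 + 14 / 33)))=46988534239 / 1484382400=31.66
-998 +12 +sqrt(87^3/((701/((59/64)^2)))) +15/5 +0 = -983 +5133*sqrt(60987)/44864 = -954.75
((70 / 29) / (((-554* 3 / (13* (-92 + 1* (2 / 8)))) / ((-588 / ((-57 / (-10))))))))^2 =6694946053022500 / 209655010161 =31933.16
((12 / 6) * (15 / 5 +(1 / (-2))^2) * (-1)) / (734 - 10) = -13 / 1448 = -0.01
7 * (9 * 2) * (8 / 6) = 168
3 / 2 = 1.50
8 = 8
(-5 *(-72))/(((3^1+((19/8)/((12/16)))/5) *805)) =2160/17549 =0.12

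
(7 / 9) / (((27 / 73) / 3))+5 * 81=33316 / 81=411.31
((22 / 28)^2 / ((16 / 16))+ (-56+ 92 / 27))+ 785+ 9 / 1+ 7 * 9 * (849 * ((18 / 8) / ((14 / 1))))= 98834977 / 10584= 9338.15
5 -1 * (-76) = 81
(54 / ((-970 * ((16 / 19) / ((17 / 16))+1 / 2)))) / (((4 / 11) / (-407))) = 39043917 / 809950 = 48.21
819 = 819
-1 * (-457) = 457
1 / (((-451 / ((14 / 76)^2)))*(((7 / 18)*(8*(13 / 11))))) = -63 / 3078608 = -0.00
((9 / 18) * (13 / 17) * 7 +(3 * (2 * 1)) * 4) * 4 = 1814 / 17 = 106.71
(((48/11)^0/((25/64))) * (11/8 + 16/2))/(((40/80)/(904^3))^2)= 52394031382649634816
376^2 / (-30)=-70688 / 15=-4712.53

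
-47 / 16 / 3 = -47 / 48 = -0.98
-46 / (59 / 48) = -2208 / 59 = -37.42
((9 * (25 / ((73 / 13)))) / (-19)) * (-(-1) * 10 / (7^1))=-29250 / 9709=-3.01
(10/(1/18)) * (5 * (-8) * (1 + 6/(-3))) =7200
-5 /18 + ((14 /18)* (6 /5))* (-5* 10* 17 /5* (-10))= 28555 /18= 1586.39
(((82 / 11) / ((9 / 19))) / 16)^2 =606841 / 627264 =0.97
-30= -30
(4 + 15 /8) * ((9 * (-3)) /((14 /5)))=-6345 /112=-56.65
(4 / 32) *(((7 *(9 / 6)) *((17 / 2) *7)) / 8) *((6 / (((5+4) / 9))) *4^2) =7497 / 8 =937.12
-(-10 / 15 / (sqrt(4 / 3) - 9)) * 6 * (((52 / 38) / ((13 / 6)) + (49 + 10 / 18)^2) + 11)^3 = -7658805660.45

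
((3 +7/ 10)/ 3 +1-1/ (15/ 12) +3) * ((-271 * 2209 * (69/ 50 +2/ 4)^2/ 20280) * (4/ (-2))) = 175878342283/ 190125000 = 925.07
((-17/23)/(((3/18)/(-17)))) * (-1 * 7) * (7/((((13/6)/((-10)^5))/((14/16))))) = 44607150000/299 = 149187792.64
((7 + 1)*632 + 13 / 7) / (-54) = -35405 / 378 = -93.66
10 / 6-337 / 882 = 1133 / 882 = 1.28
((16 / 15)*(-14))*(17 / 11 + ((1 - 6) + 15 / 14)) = 5872 / 165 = 35.59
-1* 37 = -37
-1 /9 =-0.11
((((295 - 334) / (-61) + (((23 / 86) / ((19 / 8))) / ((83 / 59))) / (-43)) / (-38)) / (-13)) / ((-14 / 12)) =-48594831 / 43933458491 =-0.00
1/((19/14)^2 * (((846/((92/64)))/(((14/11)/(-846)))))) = -7889/5684216472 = -0.00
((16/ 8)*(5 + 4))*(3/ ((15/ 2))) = 36/ 5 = 7.20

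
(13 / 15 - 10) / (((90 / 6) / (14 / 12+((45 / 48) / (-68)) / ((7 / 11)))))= -3584057 / 5140800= -0.70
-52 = -52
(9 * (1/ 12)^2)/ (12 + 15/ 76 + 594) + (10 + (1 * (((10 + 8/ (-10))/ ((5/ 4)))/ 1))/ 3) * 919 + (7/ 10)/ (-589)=31055892648637/ 2713581900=11444.61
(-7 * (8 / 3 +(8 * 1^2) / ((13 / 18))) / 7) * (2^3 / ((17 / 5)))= -21440 / 663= -32.34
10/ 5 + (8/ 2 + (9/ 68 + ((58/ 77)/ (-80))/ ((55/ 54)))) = 6.12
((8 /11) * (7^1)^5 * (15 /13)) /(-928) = -252105 /16588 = -15.20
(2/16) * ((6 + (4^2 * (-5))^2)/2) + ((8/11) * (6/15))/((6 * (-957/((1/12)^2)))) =4551927431/11369160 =400.37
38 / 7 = 5.43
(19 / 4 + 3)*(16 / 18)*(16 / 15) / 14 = 496 / 945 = 0.52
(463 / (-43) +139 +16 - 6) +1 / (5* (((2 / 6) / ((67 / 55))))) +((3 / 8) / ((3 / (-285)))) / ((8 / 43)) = -39747823 / 756800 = -52.52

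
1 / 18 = 0.06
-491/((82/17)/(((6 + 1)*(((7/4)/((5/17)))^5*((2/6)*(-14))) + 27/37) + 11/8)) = 361126428096629489/14563200000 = 24797189.36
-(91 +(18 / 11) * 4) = -1073 / 11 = -97.55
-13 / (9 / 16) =-208 / 9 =-23.11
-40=-40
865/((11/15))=12975/11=1179.55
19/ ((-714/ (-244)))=2318/ 357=6.49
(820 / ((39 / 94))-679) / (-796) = -50599 / 31044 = -1.63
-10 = -10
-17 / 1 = -17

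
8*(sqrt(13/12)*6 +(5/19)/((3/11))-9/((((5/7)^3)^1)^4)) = -56697220797904/13916015625 +8*sqrt(39) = -4024.28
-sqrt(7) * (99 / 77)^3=-729 * sqrt(7) / 343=-5.62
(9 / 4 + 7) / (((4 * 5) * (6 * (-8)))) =-37 / 3840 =-0.01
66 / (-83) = -66 / 83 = -0.80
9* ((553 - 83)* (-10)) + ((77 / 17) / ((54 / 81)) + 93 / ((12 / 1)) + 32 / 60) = -43130621 / 1020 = -42284.92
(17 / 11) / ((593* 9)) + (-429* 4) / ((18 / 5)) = -27983653 / 58707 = -476.67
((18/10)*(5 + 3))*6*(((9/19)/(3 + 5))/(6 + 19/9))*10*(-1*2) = -17496/1387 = -12.61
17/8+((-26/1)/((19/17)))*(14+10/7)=-379627/1064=-356.79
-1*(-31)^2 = -961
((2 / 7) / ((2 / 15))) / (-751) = -0.00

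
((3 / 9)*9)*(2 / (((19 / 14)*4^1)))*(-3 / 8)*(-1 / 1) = 63 / 152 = 0.41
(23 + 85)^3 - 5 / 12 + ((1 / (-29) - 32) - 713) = 438120359 / 348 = 1258966.55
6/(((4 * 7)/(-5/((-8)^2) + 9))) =1713/896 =1.91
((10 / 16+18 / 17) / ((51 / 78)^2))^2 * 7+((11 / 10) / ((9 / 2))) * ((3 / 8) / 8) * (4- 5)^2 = 2516514746939 / 23172066240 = 108.60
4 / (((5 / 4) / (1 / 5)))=16 / 25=0.64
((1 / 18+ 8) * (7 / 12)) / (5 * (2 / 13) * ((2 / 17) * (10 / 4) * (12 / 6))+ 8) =224315 / 403488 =0.56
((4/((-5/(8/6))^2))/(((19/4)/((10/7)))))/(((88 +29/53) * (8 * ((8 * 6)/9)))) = 212/9362535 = 0.00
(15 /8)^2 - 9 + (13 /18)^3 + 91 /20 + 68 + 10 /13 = 206861137 /3032640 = 68.21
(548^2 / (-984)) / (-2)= 18769 / 123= 152.59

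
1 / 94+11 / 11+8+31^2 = 91181 / 94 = 970.01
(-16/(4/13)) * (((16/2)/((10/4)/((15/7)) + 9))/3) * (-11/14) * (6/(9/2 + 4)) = 54912/7259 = 7.56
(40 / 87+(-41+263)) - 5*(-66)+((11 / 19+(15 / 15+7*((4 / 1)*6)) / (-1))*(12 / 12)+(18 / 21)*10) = 4542892 / 11571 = 392.61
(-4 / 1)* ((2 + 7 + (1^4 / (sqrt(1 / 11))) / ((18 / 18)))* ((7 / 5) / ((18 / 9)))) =-126 / 5 - 14* sqrt(11) / 5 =-34.49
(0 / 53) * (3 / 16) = 0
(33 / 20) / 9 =11 / 60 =0.18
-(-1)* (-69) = -69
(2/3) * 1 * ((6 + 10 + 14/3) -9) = 70/9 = 7.78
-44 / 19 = -2.32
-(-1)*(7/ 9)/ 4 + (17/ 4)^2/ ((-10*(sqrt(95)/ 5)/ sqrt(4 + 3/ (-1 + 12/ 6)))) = 7/ 36 - 289*sqrt(665)/ 3040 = -2.26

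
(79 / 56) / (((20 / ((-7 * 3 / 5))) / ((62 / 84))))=-2449 / 11200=-0.22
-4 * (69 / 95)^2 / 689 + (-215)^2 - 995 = 281250297706 / 6218225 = 45230.00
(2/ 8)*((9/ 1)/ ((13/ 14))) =63/ 26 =2.42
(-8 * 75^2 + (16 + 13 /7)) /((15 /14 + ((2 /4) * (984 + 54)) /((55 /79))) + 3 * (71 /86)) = -744679375 /12400041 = -60.05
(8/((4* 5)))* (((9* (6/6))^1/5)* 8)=144/25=5.76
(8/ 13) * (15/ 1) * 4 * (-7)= -3360/ 13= -258.46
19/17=1.12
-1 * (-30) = 30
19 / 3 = 6.33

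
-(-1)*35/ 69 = 35/ 69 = 0.51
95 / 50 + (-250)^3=-156249981 / 10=-15624998.10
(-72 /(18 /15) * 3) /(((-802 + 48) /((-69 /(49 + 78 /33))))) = -13662 /42601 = -0.32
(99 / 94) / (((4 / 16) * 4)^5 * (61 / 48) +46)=2376 / 106643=0.02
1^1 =1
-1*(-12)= 12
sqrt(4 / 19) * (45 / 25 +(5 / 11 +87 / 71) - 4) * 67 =-15.99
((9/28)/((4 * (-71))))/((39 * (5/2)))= -3/258440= -0.00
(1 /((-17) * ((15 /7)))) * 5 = -7 /51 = -0.14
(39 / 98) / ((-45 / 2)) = -13 / 735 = -0.02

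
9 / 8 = 1.12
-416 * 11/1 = -4576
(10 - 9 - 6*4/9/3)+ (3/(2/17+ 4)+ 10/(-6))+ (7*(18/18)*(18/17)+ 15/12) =167821/21420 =7.83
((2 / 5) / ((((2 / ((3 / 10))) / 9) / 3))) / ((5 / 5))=81 / 50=1.62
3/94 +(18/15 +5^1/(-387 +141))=35021/28905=1.21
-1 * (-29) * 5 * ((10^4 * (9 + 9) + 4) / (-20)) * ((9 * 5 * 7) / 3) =-137028045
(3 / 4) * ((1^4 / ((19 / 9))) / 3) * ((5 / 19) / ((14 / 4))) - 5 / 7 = -3565 / 5054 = -0.71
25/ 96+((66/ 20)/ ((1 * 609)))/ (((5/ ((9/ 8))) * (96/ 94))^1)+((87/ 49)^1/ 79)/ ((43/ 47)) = 26523083887/ 92681030400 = 0.29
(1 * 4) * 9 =36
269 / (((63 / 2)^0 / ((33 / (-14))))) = -8877 / 14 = -634.07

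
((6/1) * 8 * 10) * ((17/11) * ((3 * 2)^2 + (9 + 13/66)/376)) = 151977110/5687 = 26723.60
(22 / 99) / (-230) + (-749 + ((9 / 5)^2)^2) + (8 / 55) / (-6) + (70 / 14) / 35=-7355696596 / 9961875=-738.38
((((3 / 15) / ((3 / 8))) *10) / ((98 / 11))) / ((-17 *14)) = -44 / 17493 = -0.00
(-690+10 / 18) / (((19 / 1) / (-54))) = 37230 / 19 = 1959.47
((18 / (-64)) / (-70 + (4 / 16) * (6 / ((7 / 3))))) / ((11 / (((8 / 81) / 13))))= 7 / 2499354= 0.00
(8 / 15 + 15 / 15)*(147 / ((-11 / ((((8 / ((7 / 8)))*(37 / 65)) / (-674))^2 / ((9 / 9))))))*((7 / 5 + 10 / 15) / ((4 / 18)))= -0.01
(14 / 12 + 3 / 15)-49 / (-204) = 1.61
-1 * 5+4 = -1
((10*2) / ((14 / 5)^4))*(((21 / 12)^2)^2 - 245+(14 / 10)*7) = -3686875 / 50176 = -73.48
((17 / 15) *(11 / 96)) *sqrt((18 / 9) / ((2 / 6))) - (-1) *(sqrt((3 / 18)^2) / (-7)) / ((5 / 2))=-1 / 105 + 187 *sqrt(6) / 1440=0.31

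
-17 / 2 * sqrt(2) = -17 * sqrt(2) / 2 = -12.02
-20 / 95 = -4 / 19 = -0.21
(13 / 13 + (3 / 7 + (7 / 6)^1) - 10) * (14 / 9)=-311 / 27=-11.52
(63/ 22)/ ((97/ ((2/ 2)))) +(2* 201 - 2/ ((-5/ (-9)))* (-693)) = 30909171/ 10670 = 2896.83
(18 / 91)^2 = 324 / 8281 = 0.04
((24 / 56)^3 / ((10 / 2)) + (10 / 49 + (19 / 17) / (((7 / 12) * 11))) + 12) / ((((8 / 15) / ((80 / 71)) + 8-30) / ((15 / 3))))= -596222850 / 207111289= -2.88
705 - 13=692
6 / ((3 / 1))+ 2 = 4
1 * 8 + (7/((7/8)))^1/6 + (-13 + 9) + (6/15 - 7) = -1.27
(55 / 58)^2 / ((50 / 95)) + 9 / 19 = 278957 / 127832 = 2.18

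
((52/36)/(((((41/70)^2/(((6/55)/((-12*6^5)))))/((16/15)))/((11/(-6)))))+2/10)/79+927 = 306718467899/330871230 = 927.00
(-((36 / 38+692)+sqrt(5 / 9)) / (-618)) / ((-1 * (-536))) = sqrt(5) / 993744+6583 / 3146856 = 0.00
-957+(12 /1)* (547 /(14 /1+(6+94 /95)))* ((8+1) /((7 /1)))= -3872793 /6979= -554.92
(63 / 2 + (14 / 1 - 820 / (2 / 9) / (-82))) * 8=724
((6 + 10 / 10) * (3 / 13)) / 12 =7 / 52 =0.13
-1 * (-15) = 15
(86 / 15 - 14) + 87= 1181 / 15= 78.73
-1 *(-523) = 523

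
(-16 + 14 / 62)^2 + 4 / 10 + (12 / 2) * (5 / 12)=2419079 / 9610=251.73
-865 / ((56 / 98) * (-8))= 6055 / 32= 189.22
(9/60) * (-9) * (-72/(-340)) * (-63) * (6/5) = 45927/2125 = 21.61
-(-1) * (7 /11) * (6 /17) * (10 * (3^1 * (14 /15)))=1176 /187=6.29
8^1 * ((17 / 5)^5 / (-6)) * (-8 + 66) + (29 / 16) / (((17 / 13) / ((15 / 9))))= -89592765503 / 2550000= -35134.42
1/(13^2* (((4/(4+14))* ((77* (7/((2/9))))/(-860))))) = -860/91091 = -0.01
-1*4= -4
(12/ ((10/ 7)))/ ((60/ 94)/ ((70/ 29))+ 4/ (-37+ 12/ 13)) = 925806/ 16925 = 54.70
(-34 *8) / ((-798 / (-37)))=-5032 / 399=-12.61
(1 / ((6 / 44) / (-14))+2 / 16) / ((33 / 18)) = -2461 / 44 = -55.93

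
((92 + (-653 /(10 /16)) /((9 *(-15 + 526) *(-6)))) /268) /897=0.00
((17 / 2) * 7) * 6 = 357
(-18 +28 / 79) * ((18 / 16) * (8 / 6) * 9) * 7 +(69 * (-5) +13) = -157961 / 79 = -1999.51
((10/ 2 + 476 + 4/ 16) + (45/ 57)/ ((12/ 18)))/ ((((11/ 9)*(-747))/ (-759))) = 2529885/ 6308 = 401.06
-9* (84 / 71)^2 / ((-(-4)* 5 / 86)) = -1365336 / 25205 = -54.17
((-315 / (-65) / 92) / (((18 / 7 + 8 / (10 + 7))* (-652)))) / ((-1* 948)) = 2499 / 89201966464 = 0.00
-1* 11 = -11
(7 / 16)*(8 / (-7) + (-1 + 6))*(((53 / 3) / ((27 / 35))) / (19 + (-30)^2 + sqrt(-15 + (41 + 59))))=1704745 / 40534848 - 1855*sqrt(85) / 40534848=0.04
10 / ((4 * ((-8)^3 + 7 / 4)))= -10 / 2041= -0.00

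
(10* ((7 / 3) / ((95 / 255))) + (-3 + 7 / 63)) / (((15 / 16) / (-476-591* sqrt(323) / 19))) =-32200832* sqrt(323) / 16245-77805056 / 2565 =-65957.84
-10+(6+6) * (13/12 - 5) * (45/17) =-2285/17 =-134.41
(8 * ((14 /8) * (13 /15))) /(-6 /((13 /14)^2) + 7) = 292.93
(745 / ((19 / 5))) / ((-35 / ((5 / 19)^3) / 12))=-1117500 / 912247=-1.22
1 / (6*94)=1 / 564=0.00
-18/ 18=-1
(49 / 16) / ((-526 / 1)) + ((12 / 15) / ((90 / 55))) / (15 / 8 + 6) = 1342301 / 23859360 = 0.06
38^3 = 54872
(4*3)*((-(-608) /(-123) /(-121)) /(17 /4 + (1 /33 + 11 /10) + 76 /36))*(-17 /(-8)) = 930240 /6689683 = 0.14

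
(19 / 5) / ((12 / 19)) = 6.02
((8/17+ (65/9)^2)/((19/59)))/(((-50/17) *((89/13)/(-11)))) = 611454701/6848550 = 89.28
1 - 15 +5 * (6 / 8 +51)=979 / 4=244.75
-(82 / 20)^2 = -1681 / 100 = -16.81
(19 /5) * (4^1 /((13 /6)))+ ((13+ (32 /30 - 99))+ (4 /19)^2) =-5481914 /70395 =-77.87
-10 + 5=-5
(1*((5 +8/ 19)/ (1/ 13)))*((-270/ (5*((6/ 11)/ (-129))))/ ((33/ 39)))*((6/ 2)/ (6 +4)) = 319097.79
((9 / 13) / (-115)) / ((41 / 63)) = -567 / 61295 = -0.01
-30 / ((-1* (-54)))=-5 / 9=-0.56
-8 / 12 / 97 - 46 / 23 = -584 / 291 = -2.01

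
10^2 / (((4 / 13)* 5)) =65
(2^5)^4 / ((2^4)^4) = 16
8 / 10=4 / 5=0.80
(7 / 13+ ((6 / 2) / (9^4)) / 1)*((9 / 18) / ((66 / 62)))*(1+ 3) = 949964 / 938223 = 1.01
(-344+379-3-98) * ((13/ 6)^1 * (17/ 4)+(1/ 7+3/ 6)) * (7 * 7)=-127435/ 4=-31858.75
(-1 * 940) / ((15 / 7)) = -1316 / 3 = -438.67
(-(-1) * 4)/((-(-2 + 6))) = -1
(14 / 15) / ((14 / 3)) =1 / 5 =0.20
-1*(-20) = 20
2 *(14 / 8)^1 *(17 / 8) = 119 / 16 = 7.44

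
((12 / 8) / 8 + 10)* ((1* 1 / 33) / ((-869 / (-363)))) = 163 / 1264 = 0.13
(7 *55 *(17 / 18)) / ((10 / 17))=22253 / 36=618.14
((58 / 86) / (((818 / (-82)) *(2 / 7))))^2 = 69272329 / 1237210276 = 0.06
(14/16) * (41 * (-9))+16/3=-7621/24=-317.54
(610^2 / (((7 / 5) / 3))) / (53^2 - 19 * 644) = -84.58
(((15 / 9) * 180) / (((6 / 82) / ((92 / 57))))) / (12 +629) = 377200 / 36537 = 10.32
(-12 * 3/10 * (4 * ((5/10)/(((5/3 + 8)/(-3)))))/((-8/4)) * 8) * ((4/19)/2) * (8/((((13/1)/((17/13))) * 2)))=-176256/465595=-0.38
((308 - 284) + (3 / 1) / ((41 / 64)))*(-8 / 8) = -1176 / 41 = -28.68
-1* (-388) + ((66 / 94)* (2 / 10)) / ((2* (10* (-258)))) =388.00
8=8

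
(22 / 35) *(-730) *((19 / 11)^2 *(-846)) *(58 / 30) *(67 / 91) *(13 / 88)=7219746939 / 29645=243540.12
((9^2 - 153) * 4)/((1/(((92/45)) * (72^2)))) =-15261696/5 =-3052339.20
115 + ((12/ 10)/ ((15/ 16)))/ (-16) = 2873/ 25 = 114.92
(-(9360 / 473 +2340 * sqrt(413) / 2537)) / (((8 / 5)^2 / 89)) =-1301625 / 1892 -1301625 * sqrt(413) / 40592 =-1339.62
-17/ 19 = -0.89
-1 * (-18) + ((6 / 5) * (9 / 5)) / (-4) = 17.46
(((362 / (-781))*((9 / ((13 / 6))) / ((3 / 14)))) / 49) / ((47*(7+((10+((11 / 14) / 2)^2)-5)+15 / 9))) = -4378752 / 15512047837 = -0.00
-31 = -31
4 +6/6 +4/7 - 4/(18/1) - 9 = -230/63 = -3.65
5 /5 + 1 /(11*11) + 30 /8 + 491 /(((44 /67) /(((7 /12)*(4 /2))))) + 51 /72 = 106206 /121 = 877.74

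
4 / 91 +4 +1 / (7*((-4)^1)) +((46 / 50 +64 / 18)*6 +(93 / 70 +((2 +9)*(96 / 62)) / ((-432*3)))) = 245082589 / 7616700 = 32.18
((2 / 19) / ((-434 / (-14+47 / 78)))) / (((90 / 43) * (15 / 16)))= 1892 / 1142505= 0.00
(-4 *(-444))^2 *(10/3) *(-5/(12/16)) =-70092800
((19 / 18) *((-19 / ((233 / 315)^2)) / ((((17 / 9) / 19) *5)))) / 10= -27223371 / 3691652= -7.37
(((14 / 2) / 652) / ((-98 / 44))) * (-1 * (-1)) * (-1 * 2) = 11 / 1141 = 0.01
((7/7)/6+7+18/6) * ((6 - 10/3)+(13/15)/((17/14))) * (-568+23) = -2865719/153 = -18730.19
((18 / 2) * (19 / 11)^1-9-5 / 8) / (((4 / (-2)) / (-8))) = 521 / 22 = 23.68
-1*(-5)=5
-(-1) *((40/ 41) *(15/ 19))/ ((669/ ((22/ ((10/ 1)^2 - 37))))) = 4400/ 10944171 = 0.00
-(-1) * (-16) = -16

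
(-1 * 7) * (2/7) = -2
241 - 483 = -242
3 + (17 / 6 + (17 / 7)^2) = 3449 / 294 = 11.73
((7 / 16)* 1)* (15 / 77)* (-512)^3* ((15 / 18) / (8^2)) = -1638400 / 11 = -148945.45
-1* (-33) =33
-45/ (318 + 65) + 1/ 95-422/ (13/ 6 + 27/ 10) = -230601166/ 2656105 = -86.82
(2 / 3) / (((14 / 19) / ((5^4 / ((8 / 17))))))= 201875 / 168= 1201.64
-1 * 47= -47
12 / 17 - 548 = -9304 / 17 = -547.29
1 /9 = 0.11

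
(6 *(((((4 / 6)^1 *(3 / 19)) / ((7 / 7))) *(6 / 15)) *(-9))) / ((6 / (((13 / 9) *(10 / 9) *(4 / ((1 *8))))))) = -52 / 171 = -0.30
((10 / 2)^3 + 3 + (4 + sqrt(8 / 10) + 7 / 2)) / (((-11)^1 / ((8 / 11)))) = -1084 / 121-16 * sqrt(5) / 605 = -9.02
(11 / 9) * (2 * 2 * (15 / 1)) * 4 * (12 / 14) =1760 / 7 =251.43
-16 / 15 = -1.07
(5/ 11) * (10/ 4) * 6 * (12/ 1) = 81.82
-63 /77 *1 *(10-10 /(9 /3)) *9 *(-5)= 2700 /11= 245.45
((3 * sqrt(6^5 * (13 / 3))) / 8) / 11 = 27 * sqrt(26) / 22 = 6.26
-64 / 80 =-4 / 5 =-0.80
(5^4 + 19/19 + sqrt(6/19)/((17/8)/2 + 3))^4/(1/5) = 1260327199675904 * sqrt(114)/19827925 + 989596358583656983696/1288815125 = 768512891538.55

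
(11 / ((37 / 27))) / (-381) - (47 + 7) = -54.02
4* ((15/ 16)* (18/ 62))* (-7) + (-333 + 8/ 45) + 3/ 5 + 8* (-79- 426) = -4887905/ 1116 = -4379.84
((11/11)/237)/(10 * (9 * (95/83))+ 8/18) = 249/6105278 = 0.00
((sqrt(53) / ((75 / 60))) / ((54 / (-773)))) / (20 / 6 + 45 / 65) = -20098 * sqrt(53) / 7065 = -20.71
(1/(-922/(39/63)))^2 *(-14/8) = -169/214221168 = -0.00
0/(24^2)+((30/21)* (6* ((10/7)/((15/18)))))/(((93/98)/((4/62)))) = 960/961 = 1.00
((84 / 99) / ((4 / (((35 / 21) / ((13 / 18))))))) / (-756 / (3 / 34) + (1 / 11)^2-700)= -770 / 14578551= -0.00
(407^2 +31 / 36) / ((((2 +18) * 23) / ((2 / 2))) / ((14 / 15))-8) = 41743765 / 122184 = 341.65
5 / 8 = 0.62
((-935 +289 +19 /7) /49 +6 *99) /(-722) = -199239 /247646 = -0.80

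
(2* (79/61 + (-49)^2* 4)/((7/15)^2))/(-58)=-131832675/86681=-1520.89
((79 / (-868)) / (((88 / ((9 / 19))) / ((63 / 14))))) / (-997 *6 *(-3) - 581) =-6399 / 50403510080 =-0.00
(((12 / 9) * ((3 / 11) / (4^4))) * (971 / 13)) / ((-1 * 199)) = -971 / 1821248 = -0.00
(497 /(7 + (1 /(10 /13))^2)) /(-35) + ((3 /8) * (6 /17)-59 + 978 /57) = -48664181 /1122748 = -43.34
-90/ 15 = -6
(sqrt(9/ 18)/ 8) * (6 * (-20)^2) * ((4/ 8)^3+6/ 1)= 3675 * sqrt(2)/ 4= 1299.31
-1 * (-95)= 95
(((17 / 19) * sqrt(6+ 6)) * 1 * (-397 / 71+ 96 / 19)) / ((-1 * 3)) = 24718 * sqrt(3) / 76893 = 0.56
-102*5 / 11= -510 / 11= -46.36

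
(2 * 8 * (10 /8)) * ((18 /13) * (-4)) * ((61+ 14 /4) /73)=-92880 /949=-97.87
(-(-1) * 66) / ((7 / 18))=1188 / 7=169.71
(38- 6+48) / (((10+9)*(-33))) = -80 / 627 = -0.13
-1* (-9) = 9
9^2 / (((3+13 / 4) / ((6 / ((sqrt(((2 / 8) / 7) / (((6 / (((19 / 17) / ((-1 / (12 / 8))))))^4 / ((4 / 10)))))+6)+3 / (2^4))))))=3600602337024 / 286505610745 - 3245049216 * sqrt(70) / 1432528053725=12.55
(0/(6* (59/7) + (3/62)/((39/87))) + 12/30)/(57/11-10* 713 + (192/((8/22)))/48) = -11/195630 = -0.00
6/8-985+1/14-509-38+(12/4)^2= -42621/28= -1522.18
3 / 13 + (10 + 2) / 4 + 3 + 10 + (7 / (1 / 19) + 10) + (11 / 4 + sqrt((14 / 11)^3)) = 14 * sqrt(154) / 121 + 8423 / 52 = 163.42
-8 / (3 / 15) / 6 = -20 / 3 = -6.67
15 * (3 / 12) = 15 / 4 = 3.75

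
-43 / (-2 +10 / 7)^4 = -103243 / 256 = -403.29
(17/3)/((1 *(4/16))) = 68/3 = 22.67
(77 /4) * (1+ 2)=231 /4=57.75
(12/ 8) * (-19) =-57/ 2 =-28.50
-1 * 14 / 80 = -7 / 40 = -0.18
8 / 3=2.67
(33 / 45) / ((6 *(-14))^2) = 0.00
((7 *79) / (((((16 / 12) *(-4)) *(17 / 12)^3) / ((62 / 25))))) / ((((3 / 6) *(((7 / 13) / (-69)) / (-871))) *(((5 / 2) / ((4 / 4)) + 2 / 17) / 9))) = -44635138820064 / 643025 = -69414313.32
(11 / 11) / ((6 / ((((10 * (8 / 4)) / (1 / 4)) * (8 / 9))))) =320 / 27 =11.85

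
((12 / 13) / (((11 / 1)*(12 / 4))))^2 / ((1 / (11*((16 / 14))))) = 128 / 13013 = 0.01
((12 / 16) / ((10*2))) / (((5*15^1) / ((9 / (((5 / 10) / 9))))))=81 / 1000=0.08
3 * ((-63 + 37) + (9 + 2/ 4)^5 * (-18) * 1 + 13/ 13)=-66855873/ 16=-4178492.06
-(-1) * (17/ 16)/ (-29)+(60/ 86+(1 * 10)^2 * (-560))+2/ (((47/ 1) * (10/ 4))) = -262565140777/ 4688720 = -55999.32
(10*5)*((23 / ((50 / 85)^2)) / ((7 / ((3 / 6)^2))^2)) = 6647 / 1568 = 4.24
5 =5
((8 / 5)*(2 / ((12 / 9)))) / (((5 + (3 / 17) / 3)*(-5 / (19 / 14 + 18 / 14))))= -1887 / 7525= -0.25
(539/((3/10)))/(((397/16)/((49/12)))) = 295.67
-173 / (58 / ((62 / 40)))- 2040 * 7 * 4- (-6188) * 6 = -23196083 / 1160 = -19996.62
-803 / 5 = -160.60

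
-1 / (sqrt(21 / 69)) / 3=-sqrt(161) / 21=-0.60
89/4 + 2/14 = 22.39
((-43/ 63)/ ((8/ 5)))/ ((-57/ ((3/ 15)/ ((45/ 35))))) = 43/ 36936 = 0.00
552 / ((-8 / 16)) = -1104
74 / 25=2.96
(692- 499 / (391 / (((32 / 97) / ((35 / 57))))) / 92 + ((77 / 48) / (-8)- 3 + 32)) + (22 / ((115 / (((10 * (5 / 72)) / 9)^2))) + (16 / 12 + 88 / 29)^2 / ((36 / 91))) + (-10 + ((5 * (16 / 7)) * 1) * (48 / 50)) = 3320740471294723135 / 4312711142764416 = 769.99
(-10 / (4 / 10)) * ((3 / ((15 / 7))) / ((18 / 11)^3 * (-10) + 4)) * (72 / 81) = 93170 / 119241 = 0.78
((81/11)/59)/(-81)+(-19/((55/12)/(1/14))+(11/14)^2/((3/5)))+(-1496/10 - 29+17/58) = -1965184745/11066748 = -177.58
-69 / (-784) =69 / 784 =0.09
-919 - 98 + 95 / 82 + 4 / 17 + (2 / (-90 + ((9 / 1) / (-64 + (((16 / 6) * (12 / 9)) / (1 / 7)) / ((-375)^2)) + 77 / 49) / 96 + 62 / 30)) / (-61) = -688810153033462461375 / 678225897777801578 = -1015.61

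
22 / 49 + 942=46180 / 49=942.45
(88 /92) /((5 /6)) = 132 /115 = 1.15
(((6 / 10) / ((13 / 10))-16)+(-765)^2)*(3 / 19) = 22823169 / 247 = 92401.49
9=9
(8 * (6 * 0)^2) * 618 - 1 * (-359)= 359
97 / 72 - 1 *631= -45335 / 72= -629.65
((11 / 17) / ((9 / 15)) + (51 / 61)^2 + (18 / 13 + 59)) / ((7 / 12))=613420852 / 5756387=106.56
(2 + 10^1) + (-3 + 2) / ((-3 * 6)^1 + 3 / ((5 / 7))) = 833 / 69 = 12.07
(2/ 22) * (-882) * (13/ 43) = -11466/ 473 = -24.24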